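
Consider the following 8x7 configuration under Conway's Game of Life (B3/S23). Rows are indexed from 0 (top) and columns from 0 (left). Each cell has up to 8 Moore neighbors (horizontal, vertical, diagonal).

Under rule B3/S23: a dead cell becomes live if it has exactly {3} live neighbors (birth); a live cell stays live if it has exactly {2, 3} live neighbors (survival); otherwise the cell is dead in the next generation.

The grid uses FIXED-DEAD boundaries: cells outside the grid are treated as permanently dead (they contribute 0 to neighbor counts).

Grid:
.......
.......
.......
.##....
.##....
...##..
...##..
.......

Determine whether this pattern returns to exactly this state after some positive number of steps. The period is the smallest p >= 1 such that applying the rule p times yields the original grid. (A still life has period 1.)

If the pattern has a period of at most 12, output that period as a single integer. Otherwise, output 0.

Answer: 2

Derivation:
Simulating and comparing each generation to the original:
Gen 0 (original, given above): 8 live cells
Gen 1: 6 live cells, differs from original
Gen 2: 8 live cells, MATCHES original -> period = 2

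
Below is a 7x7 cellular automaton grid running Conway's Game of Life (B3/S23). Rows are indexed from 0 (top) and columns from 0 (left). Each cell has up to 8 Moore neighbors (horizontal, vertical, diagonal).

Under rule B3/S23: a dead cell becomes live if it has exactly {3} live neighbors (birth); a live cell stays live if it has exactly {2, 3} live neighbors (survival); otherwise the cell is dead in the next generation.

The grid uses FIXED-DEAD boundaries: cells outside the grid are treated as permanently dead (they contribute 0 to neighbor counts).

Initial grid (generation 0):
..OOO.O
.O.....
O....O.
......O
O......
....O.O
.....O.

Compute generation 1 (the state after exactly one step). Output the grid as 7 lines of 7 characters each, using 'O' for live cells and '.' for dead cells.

Simulating step by step:
Generation 0 (given above): 12 live cells
Generation 1: 10 live cells
(generation 1 grid is the final answer)

Answer: ..OO...
.OOOOO.
.......
.......
.....O.
.....O.
.....O.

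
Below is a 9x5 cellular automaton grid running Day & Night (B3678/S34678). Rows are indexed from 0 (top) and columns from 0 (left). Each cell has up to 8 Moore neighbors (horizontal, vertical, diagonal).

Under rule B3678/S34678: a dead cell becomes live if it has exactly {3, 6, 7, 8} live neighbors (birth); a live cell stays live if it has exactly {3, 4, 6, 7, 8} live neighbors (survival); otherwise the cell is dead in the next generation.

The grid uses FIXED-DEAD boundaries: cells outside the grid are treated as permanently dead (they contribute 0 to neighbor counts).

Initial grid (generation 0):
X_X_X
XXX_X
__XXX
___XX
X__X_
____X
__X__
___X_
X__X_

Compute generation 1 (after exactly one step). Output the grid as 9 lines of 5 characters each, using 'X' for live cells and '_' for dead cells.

Answer: _____
__XXX
__XXX
____X
___X_
___X_
___X_
__X__
_____

Derivation:
Simulating step by step:
Generation 0 (given above): 19 live cells
Generation 1: 11 live cells
(generation 1 grid is the final answer)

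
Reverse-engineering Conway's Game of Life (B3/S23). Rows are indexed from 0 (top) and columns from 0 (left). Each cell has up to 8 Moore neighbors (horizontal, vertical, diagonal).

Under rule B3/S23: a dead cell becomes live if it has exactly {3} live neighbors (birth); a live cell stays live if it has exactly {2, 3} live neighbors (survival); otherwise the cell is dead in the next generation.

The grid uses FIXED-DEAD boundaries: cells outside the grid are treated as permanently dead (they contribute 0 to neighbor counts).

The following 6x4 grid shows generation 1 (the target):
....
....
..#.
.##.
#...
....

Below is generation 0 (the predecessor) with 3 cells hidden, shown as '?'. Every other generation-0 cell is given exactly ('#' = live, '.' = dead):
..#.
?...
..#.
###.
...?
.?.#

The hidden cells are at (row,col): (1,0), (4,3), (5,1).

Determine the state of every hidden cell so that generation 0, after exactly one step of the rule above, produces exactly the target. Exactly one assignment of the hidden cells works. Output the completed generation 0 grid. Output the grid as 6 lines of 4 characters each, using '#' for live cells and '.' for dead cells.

Answer: ..#.
....
..#.
###.
....
.#.#

Derivation:
Hidden generation-0 cells (in order): (1,0), (4,3), (5,1).
A hidden cell only influences target cells in its own 3x3 neighborhood. Try each of the 2^3 = 8 assignments, step the completed generation 0 forward once under B3/S23, and compare with the target:
  (1,0)=. (4,3)=. (5,1)=. -> step gives (4,0)='.' but target has '#' -> reject
  (1,0)=. (4,3)=. (5,1)=# -> step reproduces the target at every cell -> ACCEPT
  (1,0)=. (4,3)=# (5,1)=. -> step gives (3,3)='#' but target has '.' -> reject
  (1,0)=. (4,3)=# (5,1)=# -> step gives (3,3)='#' but target has '.' -> reject
  (1,0)=# (4,3)=. (5,1)=. -> step gives (1,1)='#' but target has '.' -> reject
  (1,0)=# (4,3)=. (5,1)=# -> step gives (1,1)='#' but target has '.' -> reject
  (1,0)=# (4,3)=# (5,1)=. -> step gives (1,1)='#' but target has '.' -> reject
  (1,0)=# (4,3)=# (5,1)=# -> step gives (1,1)='#' but target has '.' -> reject
Unique solution: (1,0)=dead, (4,3)=dead, (5,1)=live.
Check: live-neighbor counts of every cell in the completed generation 0:
0101
0222
2422
1322
3442
1020
Applying B3/S23 to generation 0 with these counts gives:
....
....
..#.
.##.
#...
....
which matches the target exactly.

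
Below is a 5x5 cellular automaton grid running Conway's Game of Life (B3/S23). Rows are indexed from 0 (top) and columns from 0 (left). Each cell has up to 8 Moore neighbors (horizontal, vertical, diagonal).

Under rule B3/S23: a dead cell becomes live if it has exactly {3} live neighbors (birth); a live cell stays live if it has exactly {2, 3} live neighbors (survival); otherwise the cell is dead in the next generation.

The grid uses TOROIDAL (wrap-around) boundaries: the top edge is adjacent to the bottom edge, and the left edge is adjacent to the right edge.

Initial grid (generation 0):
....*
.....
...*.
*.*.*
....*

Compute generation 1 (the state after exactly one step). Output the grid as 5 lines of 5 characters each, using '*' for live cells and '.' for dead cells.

Answer: .....
.....
...**
*...*
....*

Derivation:
Simulating step by step:
Generation 0 (given above): 6 live cells
Generation 1: 5 live cells
(generation 1 grid is the final answer)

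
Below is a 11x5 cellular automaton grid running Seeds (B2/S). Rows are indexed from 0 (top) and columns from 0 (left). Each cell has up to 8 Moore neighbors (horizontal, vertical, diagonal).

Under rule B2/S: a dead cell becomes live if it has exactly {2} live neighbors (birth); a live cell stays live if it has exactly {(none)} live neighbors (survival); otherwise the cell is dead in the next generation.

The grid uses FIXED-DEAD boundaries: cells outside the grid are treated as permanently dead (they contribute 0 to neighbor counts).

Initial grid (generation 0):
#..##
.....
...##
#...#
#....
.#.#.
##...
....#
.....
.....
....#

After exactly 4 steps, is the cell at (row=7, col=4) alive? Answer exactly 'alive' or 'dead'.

Answer: alive

Derivation:
Simulating step by step:
Generation 0 (given above): 14 live cells
Generation 1: 9 live cells
.....
..#..
.....
.#...
..###
.....
...##
##...
.....
.....
.....
Generation 2: 12 live cells
.....
.....
.##..
....#
.#...
.....
###..
..###
##...
.....
.....
Generation 3: 9 live cells
.....
.##..
...#.
#..#.
.....
.....
....#
.....
....#
##...
.....
Generation 4: 13 live cells
.##..
...#.
#...#
..#.#
.....
.....
.....
...##
##...
.....
##...

Cell (7,4) at generation 4: 1 -> alive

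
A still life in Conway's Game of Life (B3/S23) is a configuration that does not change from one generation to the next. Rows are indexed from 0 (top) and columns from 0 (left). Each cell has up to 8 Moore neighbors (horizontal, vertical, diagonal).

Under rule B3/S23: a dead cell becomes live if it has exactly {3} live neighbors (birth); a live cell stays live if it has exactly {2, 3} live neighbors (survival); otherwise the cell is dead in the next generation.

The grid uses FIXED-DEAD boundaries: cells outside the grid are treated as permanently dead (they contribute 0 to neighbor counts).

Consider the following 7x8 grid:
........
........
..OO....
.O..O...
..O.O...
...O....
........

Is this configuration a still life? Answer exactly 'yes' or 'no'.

Compute generation 1 and compare to generation 0 (given above):
Generation 1:
........
........
..OO....
.O..O...
..O.O...
...O....
........
The grids are IDENTICAL -> still life.

Answer: yes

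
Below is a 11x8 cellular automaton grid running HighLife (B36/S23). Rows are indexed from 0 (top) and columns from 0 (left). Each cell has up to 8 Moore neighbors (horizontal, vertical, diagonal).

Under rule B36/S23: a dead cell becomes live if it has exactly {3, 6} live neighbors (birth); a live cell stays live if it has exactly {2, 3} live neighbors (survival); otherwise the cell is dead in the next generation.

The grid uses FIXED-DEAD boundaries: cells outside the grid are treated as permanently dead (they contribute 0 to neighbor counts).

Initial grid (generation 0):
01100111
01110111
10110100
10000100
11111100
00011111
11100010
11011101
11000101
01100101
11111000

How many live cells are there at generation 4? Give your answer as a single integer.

Simulating step by step:
Generation 0 (given above): 51 live cells
Generation 1: 36 live cells
01011101
10000001
10010100
11001110
11100000
01100001
10001100
00011101
00010111
00000100
10011000
Generation 2: 30 live cells
00001010
11110100
10000100
00011110
00010110
00110000
01100100
00010011
00011001
00010100
00001000
Generation 3: 34 live cells
01111100
11110110
10001000
00010000
00001010
01010110
01001010
00010111
00110101
00010100
00001000
Generation 4: 35 live cells
10000110
10001010
10001100
00011100
00111010
00110011
00010100
00010001
00111111
00110110
00001000
Population at generation 4: 35

Answer: 35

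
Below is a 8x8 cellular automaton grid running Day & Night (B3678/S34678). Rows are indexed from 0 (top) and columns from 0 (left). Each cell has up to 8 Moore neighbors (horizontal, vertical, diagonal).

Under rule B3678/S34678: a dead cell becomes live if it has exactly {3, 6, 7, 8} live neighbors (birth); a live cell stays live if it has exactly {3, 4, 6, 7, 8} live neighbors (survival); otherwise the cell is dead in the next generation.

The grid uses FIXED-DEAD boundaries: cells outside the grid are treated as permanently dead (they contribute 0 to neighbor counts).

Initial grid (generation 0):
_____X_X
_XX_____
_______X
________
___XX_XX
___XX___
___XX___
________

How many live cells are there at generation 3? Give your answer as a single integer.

Simulating step by step:
Generation 0 (given above): 13 live cells
Generation 1: 9 live cells
________
______X_
________
______XX
___XXX__
__X_____
___XX___
________
Generation 2: 6 live cells
________
________
______XX
____XX__
______X_
_____X__
________
________
Generation 3: 4 live cells
________
________
_____X__
_____X_X
____X___
________
________
________
Population at generation 3: 4

Answer: 4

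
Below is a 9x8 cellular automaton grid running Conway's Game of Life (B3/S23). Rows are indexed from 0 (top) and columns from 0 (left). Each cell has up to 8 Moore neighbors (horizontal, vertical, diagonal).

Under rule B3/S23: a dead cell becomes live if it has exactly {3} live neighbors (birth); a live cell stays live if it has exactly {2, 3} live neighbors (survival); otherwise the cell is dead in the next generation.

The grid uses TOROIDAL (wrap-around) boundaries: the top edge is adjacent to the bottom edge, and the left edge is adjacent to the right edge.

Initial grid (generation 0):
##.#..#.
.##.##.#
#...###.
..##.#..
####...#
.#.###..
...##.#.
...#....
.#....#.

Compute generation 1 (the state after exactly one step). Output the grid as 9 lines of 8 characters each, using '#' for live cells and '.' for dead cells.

Simulating step by step:
Generation 0 (given above): 31 live cells
Generation 1: 21 live cells
(generation 1 grid is the final answer)

Answer: ...##.#.
..#.....
#......#
.....#..
#....##.
.#...###
........
..####..
##.....#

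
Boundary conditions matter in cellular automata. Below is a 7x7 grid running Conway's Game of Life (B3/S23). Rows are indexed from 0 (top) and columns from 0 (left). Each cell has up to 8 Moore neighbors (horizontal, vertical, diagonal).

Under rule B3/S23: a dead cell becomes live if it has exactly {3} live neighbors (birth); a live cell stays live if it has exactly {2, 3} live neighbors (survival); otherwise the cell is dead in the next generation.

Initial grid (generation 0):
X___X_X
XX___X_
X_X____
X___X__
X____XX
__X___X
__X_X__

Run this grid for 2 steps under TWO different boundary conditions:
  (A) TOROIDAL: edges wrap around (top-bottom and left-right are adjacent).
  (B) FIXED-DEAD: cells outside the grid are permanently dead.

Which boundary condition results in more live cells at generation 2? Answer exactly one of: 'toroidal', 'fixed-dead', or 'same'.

Answer: fixed-dead

Derivation:
Under TOROIDAL boundary, generation 2:
_X__X__
X___XX_
_______
X______
__X_XX_
_____X_
___XX__
Population = 12

Under FIXED-DEAD boundary, generation 2:
XX_____
X______
XX_____
XX___XX
XXX_XXX
____XXX
__X____
Population = 19

Comparison: toroidal=12, fixed-dead=19 -> fixed-dead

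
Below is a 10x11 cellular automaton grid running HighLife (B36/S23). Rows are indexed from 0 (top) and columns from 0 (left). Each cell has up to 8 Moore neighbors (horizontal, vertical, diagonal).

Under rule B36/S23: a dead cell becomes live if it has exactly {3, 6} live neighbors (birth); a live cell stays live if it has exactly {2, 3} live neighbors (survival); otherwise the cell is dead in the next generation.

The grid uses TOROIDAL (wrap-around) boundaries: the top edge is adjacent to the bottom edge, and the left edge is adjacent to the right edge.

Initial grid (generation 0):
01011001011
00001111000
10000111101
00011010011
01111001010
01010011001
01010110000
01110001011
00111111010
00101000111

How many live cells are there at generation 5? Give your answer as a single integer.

Answer: 27

Derivation:
Simulating step by step:
Generation 0 (given above): 54 live cells
Generation 1: 36 live cells
10100001001
00010000000
10010000101
01000000000
01000001010
01000001100
01010100111
11001011011
10000111100
11000000000
Generation 2: 34 live cells
10100000001
01110000010
10100000000
01100000111
11100001000
01000011001
11001100000
01101000100
00000100110
00000000100
Generation 3: 37 live cells
10110000011
00010000000
11000000100
00010000111
00000011000
10000111001
00011111000
11111000110
00000001110
00000000101
Generation 4: 31 live cells
10110000011
00010000010
10100000101
10000000111
10000100000
00000000100
00000000010
01100000011
11110001000
10000001010
Generation 5: 27 live cells
11110000010
00010000101
11000000110
00000000100
10000000100
00000000000
00000000111
00010000111
00010000010
01000000011
Population at generation 5: 27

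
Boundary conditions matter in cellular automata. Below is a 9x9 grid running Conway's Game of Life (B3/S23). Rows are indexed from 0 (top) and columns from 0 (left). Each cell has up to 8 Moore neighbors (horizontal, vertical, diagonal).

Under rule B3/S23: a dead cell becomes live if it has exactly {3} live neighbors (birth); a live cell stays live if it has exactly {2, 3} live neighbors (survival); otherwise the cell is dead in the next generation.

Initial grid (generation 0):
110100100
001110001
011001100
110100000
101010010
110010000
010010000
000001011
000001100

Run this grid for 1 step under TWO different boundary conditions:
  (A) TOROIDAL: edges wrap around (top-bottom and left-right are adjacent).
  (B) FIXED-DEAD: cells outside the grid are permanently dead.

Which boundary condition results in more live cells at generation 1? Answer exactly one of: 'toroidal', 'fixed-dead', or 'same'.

Answer: toroidal

Derivation:
Under TOROIDAL boundary, generation 1:
110100110
000010110
000001000
100111101
001010000
101011001
010011001
000011010
100011001
Population = 33

Under FIXED-DEAD boundary, generation 1:
010110000
100010110
100001000
100111100
001010000
101011000
110011000
000011010
000001110
Population = 30

Comparison: toroidal=33, fixed-dead=30 -> toroidal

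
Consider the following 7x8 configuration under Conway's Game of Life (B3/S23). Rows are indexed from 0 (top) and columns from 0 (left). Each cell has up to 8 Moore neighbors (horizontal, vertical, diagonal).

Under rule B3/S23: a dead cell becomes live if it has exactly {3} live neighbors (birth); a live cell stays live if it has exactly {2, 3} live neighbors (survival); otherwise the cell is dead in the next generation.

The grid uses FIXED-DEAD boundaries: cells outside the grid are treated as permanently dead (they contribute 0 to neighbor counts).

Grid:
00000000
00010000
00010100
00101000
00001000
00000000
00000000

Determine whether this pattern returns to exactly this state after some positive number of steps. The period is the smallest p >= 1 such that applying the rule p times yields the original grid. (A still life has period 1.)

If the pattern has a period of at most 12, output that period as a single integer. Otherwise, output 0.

Simulating and comparing each generation to the original:
Gen 0 (original, given above): 6 live cells
Gen 1: 6 live cells, differs from original
Gen 2: 6 live cells, MATCHES original -> period = 2

Answer: 2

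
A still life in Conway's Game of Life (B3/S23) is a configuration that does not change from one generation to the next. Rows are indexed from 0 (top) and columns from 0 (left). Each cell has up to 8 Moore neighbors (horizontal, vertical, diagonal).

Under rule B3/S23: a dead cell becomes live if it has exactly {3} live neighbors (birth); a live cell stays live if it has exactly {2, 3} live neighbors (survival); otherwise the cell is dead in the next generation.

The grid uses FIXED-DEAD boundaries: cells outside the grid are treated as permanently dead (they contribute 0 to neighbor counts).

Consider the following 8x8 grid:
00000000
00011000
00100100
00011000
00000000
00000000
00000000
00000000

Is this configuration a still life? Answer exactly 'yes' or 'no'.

Answer: yes

Derivation:
Compute generation 1 and compare to generation 0 (given above):
Generation 1:
00000000
00011000
00100100
00011000
00000000
00000000
00000000
00000000
The grids are IDENTICAL -> still life.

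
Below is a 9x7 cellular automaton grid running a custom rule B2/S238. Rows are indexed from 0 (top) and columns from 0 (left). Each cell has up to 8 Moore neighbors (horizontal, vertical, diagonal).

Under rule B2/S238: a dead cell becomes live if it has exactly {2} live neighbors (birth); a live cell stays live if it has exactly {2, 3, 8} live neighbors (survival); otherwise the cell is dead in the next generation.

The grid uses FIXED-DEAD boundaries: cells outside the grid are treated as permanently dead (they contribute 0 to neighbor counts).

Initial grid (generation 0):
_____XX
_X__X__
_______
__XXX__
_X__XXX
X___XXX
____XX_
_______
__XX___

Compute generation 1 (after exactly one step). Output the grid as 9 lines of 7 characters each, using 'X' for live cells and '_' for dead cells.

Simulating step by step:
Generation 0 (given above): 19 live cells
Generation 1: 18 live cells
(generation 1 grid is the final answer)

Answer: ____XX_
______X
_X___X_
_XXXX_X
XX____X
_X_____
___XX__
__X__X_
_______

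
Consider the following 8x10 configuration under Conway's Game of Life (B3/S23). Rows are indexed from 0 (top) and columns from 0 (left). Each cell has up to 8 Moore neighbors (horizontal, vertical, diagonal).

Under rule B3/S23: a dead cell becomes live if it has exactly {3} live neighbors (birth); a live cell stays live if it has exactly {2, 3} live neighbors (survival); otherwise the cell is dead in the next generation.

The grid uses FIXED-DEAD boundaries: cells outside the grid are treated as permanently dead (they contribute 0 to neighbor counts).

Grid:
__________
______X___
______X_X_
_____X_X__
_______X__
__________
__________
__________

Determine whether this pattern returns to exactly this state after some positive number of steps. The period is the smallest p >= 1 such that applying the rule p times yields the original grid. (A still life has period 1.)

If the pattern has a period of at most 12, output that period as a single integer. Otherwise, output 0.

Answer: 2

Derivation:
Simulating and comparing each generation to the original:
Gen 0 (original, given above): 6 live cells
Gen 1: 6 live cells, differs from original
Gen 2: 6 live cells, MATCHES original -> period = 2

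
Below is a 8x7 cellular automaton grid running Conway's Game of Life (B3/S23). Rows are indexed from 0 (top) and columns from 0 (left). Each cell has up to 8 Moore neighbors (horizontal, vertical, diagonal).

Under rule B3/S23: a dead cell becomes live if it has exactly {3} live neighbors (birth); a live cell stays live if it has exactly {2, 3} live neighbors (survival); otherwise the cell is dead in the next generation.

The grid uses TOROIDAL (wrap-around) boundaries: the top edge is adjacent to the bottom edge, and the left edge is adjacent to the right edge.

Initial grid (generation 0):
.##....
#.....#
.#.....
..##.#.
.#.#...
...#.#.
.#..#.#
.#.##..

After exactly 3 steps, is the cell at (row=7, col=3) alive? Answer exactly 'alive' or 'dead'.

Answer: alive

Derivation:
Simulating step by step:
Generation 0 (given above): 18 live cells
Generation 1: 21 live cells
.###...
#.#....
###...#
.#.##..
...#...
#..#.#.
#......
.#.###.
Generation 2: 18 live cells
#......
......#
......#
.#.##..
...#...
....#.#
####.#.
##.##..
Generation 3: 21 live cells
##....#
#.....#
#....#.
..###..
..##.#.
##..###
.....#.
...##..

Cell (7,3) at generation 3: 1 -> alive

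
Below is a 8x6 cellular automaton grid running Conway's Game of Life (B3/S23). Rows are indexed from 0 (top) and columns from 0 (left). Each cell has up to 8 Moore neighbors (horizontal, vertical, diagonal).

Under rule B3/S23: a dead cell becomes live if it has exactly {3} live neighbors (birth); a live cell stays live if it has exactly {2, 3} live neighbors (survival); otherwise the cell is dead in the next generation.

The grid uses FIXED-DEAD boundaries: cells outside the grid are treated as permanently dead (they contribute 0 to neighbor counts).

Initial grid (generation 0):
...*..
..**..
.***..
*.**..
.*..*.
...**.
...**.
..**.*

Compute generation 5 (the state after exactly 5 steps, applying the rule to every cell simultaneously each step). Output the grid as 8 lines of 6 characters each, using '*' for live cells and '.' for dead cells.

Simulating step by step:
Generation 0 (given above): 18 live cells
Generation 1: 14 live cells
..**..
.*..*.
....*.
*...*.
.*..*.
..*..*
.....*
..**..
Generation 2: 19 live cells
..**..
..*.*.
...***
...***
.*.***
....**
..***.
......
Generation 3: 10 live cells
..**..
..*..*
..*...
......
..*...
......
...***
...*..
Generation 4: 9 live cells
..**..
.**...
......
......
......
...**.
...**.
...*..
Generation 5: 11 live cells
(generation 5 grid is the final answer)

Answer: .***..
.***..
......
......
......
...**.
..*...
...**.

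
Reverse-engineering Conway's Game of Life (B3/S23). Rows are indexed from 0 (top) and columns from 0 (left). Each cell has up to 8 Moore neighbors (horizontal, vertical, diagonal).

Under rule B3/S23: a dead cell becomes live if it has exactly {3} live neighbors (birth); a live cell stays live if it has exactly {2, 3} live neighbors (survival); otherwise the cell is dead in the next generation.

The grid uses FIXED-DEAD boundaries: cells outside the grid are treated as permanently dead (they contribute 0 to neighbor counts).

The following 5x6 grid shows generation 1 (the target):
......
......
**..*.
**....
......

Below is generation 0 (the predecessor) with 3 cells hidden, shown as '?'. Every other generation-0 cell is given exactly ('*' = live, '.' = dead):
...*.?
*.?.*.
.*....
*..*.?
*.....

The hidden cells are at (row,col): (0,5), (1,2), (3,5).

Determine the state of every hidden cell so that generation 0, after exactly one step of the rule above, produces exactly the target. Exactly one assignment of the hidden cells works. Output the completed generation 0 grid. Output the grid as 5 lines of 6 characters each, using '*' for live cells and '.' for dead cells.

Answer: ...*..
*...*.
.*....
*..*.*
*.....

Derivation:
Hidden generation-0 cells (in order): (0,5), (1,2), (3,5).
A hidden cell only influences target cells in its own 3x3 neighborhood. Try each of the 2^3 = 8 assignments, step the completed generation 0 forward once under B3/S23, and compare with the target:
  (0,5)=. (1,2)=. (3,5)=. -> step gives (2,4)='.' but target has '*' -> reject
  (0,5)=. (1,2)=. (3,5)=* -> step reproduces the target at every cell -> ACCEPT
  (0,5)=. (1,2)=* (3,5)=. -> step gives (0,3)='*' but target has '.' -> reject
  (0,5)=. (1,2)=* (3,5)=* -> step gives (0,3)='*' but target has '.' -> reject
  (0,5)=* (1,2)=. (3,5)=. -> step gives (0,4)='*' but target has '.' -> reject
  (0,5)=* (1,2)=. (3,5)=* -> step gives (0,4)='*' but target has '.' -> reject
  (0,5)=* (1,2)=* (3,5)=. -> step gives (0,3)='*' but target has '.' -> reject
  (0,5)=* (1,2)=* (3,5)=* -> step gives (0,3)='*' but target has '.' -> reject
Unique solution: (0,5)=dead, (1,2)=dead, (3,5)=live.
Check: live-neighbor counts of every cell in the completed generation 0:
111121
122211
322232
232020
121121
Applying B3/S23 to generation 0 with these counts gives:
......
......
**..*.
**....
......
which matches the target exactly.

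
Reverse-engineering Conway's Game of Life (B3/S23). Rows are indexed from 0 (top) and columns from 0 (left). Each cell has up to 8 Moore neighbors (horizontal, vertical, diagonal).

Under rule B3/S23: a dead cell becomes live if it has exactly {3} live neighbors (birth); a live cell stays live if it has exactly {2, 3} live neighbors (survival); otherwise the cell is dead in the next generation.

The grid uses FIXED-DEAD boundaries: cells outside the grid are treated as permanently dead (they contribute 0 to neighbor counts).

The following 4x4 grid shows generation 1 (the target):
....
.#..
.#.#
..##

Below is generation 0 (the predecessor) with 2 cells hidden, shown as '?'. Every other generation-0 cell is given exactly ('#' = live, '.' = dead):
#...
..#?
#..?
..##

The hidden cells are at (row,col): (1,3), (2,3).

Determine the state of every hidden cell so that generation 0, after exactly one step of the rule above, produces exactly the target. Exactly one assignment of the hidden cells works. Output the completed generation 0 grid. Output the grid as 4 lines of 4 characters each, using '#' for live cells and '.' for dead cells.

Hidden generation-0 cells (in order): (1,3), (2,3).
A hidden cell only influences target cells in its own 3x3 neighborhood. Try each of the 2^2 = 4 assignments, step the completed generation 0 forward once under B3/S23, and compare with the target:
  (1,3)=. (2,3)=. -> step gives (2,2)='#' but target has '.' -> reject
  (1,3)=. (2,3)=# -> step reproduces the target at every cell -> ACCEPT
  (1,3)=# (2,3)=. -> step gives (2,3)='.' but target has '#' -> reject
  (1,3)=# (2,3)=# -> step gives (1,2)='#' but target has '.' -> reject
Unique solution: (1,3)=dead, (2,3)=live.
Check: live-neighbor counts of every cell in the completed generation 0:
0211
2312
0343
1222
Applying B3/S23 to generation 0 with these counts gives:
....
.#..
.#.#
..##
which matches the target exactly.

Answer: #...
..#.
#..#
..##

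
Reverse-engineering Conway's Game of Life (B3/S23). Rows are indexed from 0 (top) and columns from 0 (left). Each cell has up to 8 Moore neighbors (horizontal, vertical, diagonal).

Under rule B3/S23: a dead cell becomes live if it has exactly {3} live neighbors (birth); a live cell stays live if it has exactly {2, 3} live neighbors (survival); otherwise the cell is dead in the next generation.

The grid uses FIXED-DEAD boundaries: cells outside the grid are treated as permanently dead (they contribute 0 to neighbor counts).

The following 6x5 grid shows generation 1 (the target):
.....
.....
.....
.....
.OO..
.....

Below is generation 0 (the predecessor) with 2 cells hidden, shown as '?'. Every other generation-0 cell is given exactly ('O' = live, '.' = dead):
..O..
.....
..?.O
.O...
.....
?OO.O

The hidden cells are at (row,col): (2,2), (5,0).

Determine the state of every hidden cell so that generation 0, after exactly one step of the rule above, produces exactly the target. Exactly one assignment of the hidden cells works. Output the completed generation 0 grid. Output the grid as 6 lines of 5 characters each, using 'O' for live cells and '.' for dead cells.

Hidden generation-0 cells (in order): (2,2), (5,0).
A hidden cell only influences target cells in its own 3x3 neighborhood. Try each of the 2^2 = 4 assignments, step the completed generation 0 forward once under B3/S23, and compare with the target:
  (2,2)=. (5,0)=. -> step reproduces the target at every cell -> ACCEPT
  (2,2)=. (5,0)=O -> step gives (4,0)='O' but target has '.' -> reject
  (2,2)=O (5,0)=. -> step gives (1,3)='O' but target has '.' -> reject
  (2,2)=O (5,0)=O -> step gives (1,3)='O' but target has '.' -> reject
Unique solution: (2,2)=dead, (5,0)=dead.
Check: live-neighbor counts of every cell in the completed generation 0:
01010
01121
11110
10111
23321
11120
Applying B3/S23 to generation 0 with these counts gives:
.....
.....
.....
.....
.OO..
.....
which matches the target exactly.

Answer: ..O..
.....
....O
.O...
.....
.OO.O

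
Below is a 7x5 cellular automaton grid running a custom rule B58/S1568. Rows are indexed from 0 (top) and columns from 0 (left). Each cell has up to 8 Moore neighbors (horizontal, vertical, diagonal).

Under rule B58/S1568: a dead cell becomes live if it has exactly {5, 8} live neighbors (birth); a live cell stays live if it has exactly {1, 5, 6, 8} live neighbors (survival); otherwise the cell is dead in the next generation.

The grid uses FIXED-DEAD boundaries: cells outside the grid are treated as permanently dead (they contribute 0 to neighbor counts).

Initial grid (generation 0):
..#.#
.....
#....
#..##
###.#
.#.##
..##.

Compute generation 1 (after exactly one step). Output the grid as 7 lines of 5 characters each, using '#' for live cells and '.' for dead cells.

Answer: .....
.....
#....
.#...
.....
...#.
.....

Derivation:
Simulating step by step:
Generation 0 (given above): 15 live cells
Generation 1: 3 live cells
(generation 1 grid is the final answer)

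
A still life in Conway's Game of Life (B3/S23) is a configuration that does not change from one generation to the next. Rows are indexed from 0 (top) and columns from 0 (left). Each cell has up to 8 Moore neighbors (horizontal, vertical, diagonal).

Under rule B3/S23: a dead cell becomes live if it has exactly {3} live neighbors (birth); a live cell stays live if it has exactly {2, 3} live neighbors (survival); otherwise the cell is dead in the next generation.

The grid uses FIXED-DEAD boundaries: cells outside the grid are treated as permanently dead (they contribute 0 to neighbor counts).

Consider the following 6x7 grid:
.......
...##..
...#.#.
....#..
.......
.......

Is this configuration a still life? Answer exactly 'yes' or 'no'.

Answer: yes

Derivation:
Compute generation 1 and compare to generation 0 (given above):
Generation 1:
.......
...##..
...#.#.
....#..
.......
.......
The grids are IDENTICAL -> still life.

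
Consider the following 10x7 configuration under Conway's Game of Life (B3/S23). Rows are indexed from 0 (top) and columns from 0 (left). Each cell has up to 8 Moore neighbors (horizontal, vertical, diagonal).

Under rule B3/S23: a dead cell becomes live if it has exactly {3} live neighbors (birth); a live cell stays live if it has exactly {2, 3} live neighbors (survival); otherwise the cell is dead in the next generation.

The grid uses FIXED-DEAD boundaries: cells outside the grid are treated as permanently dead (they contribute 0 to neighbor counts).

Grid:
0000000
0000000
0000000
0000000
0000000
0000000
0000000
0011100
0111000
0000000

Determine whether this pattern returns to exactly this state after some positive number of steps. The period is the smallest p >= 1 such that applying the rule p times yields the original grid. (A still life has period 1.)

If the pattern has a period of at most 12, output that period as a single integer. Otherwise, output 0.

Answer: 2

Derivation:
Simulating and comparing each generation to the original:
Gen 0 (original, given above): 6 live cells
Gen 1: 6 live cells, differs from original
Gen 2: 6 live cells, MATCHES original -> period = 2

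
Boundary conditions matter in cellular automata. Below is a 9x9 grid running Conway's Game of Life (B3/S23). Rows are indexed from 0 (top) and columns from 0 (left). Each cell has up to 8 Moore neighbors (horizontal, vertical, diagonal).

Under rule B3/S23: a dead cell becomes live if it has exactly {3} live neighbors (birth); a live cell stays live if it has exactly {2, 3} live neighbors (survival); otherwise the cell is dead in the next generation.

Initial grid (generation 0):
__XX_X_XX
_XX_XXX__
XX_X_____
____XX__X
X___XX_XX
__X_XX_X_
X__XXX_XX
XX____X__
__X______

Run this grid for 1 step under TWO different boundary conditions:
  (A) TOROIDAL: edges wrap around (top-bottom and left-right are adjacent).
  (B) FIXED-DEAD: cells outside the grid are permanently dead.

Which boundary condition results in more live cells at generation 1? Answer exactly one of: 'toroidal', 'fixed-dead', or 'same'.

Under TOROIDAL boundary, generation 1:
_____X_X_
_____XXXX
XX_X__X__
_X_X_XXX_
X______X_
_X_______
X_XX___X_
XXXXXXXX_
X_XX__XXX
Population = 36

Under FIXED-DEAD boundary, generation 1:
_XXX_X_X_
X____XXX_
XX_X__X__
XX_X_XXXX
_______XX
_X_______
X_XX___XX
XXXXXXXX_
_X_______
Population = 37

Comparison: toroidal=36, fixed-dead=37 -> fixed-dead

Answer: fixed-dead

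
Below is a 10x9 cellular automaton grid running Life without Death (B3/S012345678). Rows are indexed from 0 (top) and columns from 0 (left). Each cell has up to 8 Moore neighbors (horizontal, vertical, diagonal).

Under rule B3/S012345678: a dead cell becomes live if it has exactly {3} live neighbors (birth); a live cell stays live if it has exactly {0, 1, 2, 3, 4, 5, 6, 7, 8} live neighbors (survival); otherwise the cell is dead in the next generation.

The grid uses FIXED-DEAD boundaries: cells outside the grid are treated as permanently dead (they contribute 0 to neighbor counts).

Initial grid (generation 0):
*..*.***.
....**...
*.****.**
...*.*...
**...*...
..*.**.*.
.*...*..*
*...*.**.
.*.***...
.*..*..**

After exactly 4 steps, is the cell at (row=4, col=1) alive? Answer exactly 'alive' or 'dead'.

Answer: alive

Derivation:
Simulating step by step:
Generation 0 (given above): 38 live cells
Generation 1: 55 live cells
*..*.***.
.**.**..*
*.****.**
*..*.*...
****.*...
*.*.**.*.
.*.*.*..*
*****.**.
******..*
.*****.**
Generation 2: 61 live cells
****.***.
***.**..*
*.****.**
*..*.*...
****.*...
*.*.**.*.
.*.*.*..*
*****.***
******..*
*********
Generation 3: 61 live cells
****.***.
***.**..*
*.****.**
*..*.*...
****.*...
*.*.**.*.
.*.*.*..*
*****.***
******..*
*********
Generation 4: 61 live cells
****.***.
***.**..*
*.****.**
*..*.*...
****.*...
*.*.**.*.
.*.*.*..*
*****.***
******..*
*********

Cell (4,1) at generation 4: 1 -> alive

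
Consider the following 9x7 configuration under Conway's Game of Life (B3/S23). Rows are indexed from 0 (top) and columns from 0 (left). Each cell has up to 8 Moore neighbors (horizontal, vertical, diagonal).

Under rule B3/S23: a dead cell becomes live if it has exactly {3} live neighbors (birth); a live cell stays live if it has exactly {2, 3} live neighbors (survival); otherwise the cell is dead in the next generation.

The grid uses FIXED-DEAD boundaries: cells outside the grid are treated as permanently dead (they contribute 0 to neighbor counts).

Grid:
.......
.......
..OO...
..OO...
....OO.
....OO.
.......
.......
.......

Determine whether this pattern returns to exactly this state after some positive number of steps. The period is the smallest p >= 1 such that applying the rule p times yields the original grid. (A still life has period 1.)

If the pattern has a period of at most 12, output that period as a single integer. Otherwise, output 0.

Answer: 2

Derivation:
Simulating and comparing each generation to the original:
Gen 0 (original, given above): 8 live cells
Gen 1: 6 live cells, differs from original
Gen 2: 8 live cells, MATCHES original -> period = 2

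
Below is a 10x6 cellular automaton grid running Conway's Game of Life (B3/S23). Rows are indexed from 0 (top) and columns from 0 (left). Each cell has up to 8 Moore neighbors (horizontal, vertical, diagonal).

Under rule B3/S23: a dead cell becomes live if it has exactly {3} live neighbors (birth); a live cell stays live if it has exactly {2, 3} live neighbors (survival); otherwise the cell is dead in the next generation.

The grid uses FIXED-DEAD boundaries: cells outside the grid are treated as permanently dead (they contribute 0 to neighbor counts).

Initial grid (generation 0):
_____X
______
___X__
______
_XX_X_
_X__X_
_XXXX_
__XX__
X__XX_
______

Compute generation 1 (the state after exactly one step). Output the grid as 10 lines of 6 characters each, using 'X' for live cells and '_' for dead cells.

Answer: ______
______
______
__XX__
_XXX__
X___XX
_X__X_
______
__XXX_
______

Derivation:
Simulating step by step:
Generation 0 (given above): 16 live cells
Generation 1: 13 live cells
(generation 1 grid is the final answer)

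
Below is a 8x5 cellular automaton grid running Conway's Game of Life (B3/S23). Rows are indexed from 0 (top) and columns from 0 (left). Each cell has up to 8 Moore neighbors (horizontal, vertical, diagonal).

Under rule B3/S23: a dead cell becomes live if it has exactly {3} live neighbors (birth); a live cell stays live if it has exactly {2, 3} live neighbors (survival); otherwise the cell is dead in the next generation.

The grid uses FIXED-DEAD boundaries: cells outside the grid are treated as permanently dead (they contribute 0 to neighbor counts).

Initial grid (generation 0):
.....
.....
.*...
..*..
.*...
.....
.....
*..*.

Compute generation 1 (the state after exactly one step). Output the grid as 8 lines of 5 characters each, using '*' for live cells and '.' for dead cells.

Simulating step by step:
Generation 0 (given above): 5 live cells
Generation 1: 2 live cells
(generation 1 grid is the final answer)

Answer: .....
.....
.....
.**..
.....
.....
.....
.....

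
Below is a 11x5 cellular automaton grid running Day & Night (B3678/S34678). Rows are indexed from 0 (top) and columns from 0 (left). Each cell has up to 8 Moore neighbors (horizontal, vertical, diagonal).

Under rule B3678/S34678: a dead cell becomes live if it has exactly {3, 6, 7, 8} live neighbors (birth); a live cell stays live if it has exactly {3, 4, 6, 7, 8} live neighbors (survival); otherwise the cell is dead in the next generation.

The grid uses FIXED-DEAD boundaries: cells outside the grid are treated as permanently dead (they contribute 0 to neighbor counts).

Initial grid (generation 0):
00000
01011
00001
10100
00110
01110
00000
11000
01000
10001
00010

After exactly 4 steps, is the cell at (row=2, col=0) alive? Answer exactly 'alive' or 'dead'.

Answer: dead

Derivation:
Simulating step by step:
Generation 0 (given above): 17 live cells
Generation 1: 8 live cells
00000
00000
01100
01000
00010
00110
10000
00000
01000
00000
00000
Generation 2: 0 live cells
00000
00000
00000
00000
00000
00000
00000
00000
00000
00000
00000
Generation 3: 0 live cells
00000
00000
00000
00000
00000
00000
00000
00000
00000
00000
00000
Generation 4: 0 live cells
00000
00000
00000
00000
00000
00000
00000
00000
00000
00000
00000

Cell (2,0) at generation 4: 0 -> dead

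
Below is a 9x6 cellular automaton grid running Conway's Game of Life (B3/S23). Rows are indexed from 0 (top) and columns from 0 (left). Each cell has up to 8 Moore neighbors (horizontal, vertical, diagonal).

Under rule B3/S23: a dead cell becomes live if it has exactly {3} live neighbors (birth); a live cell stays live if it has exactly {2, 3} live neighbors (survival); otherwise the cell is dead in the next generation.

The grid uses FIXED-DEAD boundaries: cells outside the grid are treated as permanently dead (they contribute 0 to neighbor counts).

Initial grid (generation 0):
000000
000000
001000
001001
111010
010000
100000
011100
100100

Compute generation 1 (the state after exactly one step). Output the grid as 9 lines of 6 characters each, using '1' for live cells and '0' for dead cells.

Answer: 000000
000000
000000
001000
101100
001000
100000
111100
010100

Derivation:
Simulating step by step:
Generation 0 (given above): 14 live cells
Generation 1: 12 live cells
(generation 1 grid is the final answer)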